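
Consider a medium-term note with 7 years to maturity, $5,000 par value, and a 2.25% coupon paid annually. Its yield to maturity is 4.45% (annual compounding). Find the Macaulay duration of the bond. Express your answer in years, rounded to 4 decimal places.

6.5155 years

Periodic yield y = 0.0445. Discount each cash flow and weight by its year:
  t   CF        PV=CF/(1+0.0445)^t    t·PV
  1       112.50       107.7070       107.7070
  2       112.50       103.1183       206.2365
  3       112.50        98.7250       296.1750
  4       112.50        94.5189       378.0757
  5       112.50        90.4920       452.4601
  6       112.50        86.6367       519.8201
  7     5,112.50     3,769.4172    26,385.9206
  Σ                  4,350.6152    28,346.3951
Price P = Σ PV = 4,350.6152.
Macaulay duration = Σ(t·PV) / P = 28,346.3951 / 4,350.6152 = 6.51549 years.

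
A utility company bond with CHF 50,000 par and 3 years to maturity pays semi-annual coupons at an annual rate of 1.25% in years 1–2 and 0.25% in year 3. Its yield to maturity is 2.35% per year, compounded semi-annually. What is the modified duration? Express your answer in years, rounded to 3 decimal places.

2.921 years

Periodic yield y = 0.01175. First find Macaulay duration:
  t   CF        PV=CF/(1+0.01175)^t    t·PV
  1       312.50       308.8708       308.8708
  2       312.50       305.2837       610.5674
  3       312.50       301.7383       905.2148
  4       312.50       298.2340     1,192.9360
  5        62.50        58.9541       294.7705
  6    50,062.50    46,673.8101   280,042.8607
  Σ                 47,946.8909   283,355.2201
P = 47,946.8909; Macaulay duration = 283,355.2201 / 47,946.8909 = 5.90977 half-year periods = 2.95489 years.
Modified duration = D_Mac / (1 + y) = 2.95489 / 1.01175 = 2.92057 years.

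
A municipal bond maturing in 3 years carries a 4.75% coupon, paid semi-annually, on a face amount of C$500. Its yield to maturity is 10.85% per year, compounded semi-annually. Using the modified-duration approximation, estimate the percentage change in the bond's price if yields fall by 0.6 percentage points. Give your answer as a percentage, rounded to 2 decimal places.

Periodic yield y = 0.05425. Modified duration first:
  t   CF        PV=CF/(1+0.05425)^t    t·PV
  1       11.875        11.2639        11.2639
  2       11.875        10.6843        21.3686
  3       11.875        10.1345        30.4035
  4       11.875         9.6130        38.4520
  5       11.875         9.1183        45.5917
  6      511.875       372.8226     2,236.9358
  Σ                    423.6367     2,384.0155
P = 423.6367; D_Mac = 5.62750 half-year periods = 2.81375 yrs; D_mod = 2.81375/(1+0.05425) = 2.66896 yrs.
ΔP/P ≈ -D_mod · Δy = -2.66896 × (-0.006) = +0.016014 = +1.6014%.

+1.60%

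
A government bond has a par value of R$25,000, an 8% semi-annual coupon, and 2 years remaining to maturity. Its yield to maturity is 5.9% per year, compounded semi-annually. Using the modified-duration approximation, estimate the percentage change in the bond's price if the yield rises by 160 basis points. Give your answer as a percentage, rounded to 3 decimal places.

-2.937%

Periodic yield y = 0.0295. Modified duration first:
  t   CF        PV=CF/(1+0.0295)^t    t·PV
  1     1,000.00       971.3453       971.3453
  2     1,000.00       943.5117     1,887.0234
  3     1,000.00       916.4757     2,749.4271
  4    26,000.00    23,145.5734    92,582.2936
  Σ                 25,976.9061    98,190.0894
P = 25,976.9061; D_Mac = 3.77990 half-year periods = 1.88995 yrs; D_mod = 1.88995/(1+0.0295) = 1.83579 yrs.
ΔP/P ≈ -D_mod · Δy = -1.83579 × (+0.016) = -0.029373 = -2.9373%.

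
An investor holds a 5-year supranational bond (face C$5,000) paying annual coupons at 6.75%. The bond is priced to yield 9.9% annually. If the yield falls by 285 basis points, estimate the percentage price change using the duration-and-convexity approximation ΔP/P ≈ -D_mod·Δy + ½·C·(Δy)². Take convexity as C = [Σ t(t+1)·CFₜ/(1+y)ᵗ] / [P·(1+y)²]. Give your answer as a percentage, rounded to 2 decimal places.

+12.15%

With y = 0.099:
  t   CF        PV=CF/(1+0.099)^t    t·PV        t(t+1)·PV
  1       337.50       307.0974       307.0974         614.1947
  2       337.50       279.4334       558.8669       1,676.6007
  3       337.50       254.2616       762.7847       3,051.1387
  4       337.50       231.3572       925.4288       4,627.1439
  5     5,337.50     3,329.2731    16,646.3657      99,878.1940
  Σ                  4,401.4227    19,200.5434     109,847.2719
P = 4,401.4227; D_Mac = 4.36235 yrs; D_mod = 3.96938 yrs; C = 20.66335.
Duration effect: -3.96938 × (-0.0285) = +0.113127
Convexity effect: 0.5 × 20.66335 × (-0.0285)² = +0.0083919
ΔP/P ≈ +0.113127 + 0.0083919 = +0.121519 = +12.1519%.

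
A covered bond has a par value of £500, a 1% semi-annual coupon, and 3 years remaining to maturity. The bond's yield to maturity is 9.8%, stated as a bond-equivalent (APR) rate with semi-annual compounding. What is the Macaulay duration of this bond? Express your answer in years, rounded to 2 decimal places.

2.96 years

Periodic yield y = 0.049. Discount each cash flow and weight by its period:
  t   CF        PV=CF/(1+0.049)^t    t·PV
  1         2.50         2.3832         2.3832
  2         2.50         2.2719         4.5438
  3         2.50         2.1658         6.4973
  4         2.50         2.0646         8.2584
  5         2.50         1.9682         9.8408
  6       502.50       377.1231     2,262.7386
  Σ                    387.9768     2,294.2622
Price P = Σ PV = 387.9768.
Macaulay duration = Σ(t·PV) / P = 2,294.2622 / 387.9768 = 5.91340 half-year periods.
In years: 5.91340 / 2 = 2.95670 years.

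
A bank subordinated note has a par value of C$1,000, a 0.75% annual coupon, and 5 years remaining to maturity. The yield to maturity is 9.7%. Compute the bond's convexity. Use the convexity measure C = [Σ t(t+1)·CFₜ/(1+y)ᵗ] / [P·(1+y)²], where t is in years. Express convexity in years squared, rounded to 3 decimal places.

24.304

With y = 0.097:
  t   CF        PV=CF/(1+0.097)^t    t·PV        t(t+1)·PV
  1         7.50         6.8368         6.8368          13.6737
  2         7.50         6.2323        12.4646          37.3938
  3         7.50         5.6812        17.0437          68.1746
  4         7.50         5.1789        20.7155         103.5773
  5     1,007.50       634.1791     3,170.8954      19,025.3726
  Σ                    658.1083     3,227.9560      19,248.1920
P = 658.1083.
Convexity = Σ t(t+1)·PV / [P·(1+y)²] = 19,248.1920 / (658.1083 × 1.203409) = 24.30409.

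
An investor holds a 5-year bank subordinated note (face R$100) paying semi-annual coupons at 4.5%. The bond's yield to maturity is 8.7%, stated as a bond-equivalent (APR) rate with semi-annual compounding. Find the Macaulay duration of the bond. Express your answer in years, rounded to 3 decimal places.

Periodic yield y = 0.0435. Discount each cash flow and weight by its period:
  t   CF        PV=CF/(1+0.0435)^t    t·PV
  1         2.25         2.1562         2.1562
  2         2.25         2.0663         4.1326
  3         2.25         1.9802         5.9405
  4         2.25         1.8976         7.5905
  5         2.25         1.8185         9.0926
  6         2.25         1.7427        10.4563
  7         2.25         1.6701        11.6905
  8         2.25         1.6005        12.8036
  9         2.25         1.5337        13.8036
  10      102.25        66.7942       667.9420
  Σ                     83.2601       745.6087
Price P = Σ PV = 83.2601.
Macaulay duration = Σ(t·PV) / P = 745.6087 / 83.2601 = 8.95518 half-year periods.
In years: 8.95518 / 2 = 4.47759 years.

4.478 years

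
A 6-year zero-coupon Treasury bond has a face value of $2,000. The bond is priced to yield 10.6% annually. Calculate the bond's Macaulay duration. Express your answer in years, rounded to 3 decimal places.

6.000 years

A zero-coupon bond has a single cash flow at maturity, so its Macaulay duration equals its maturity: 6 years.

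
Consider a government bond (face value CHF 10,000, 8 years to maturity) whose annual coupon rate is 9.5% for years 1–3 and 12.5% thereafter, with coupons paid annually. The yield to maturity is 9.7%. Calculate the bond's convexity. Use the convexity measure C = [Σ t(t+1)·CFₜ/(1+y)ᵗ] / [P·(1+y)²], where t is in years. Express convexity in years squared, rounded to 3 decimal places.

With y = 0.097:
  t   CF        PV=CF/(1+0.097)^t    t·PV        t(t+1)·PV
  1       950.00       865.9982       865.9982       1,731.9964
  2       950.00       789.4240     1,578.8481       4,736.5443
  3       950.00       719.6208     2,158.8625       8,635.4499
  4     1,250.00       863.1445     3,452.5780      17,262.8898
  5     1,250.00       786.8227     3,934.1134      23,604.6807
  6     1,250.00       717.2495     4,303.4969      30,124.4785
  7     1,250.00       653.8282     4,576.7971      36,614.3768
  8    11,250.00     5,364.1326    42,913.0605     386,217.5444
  Σ                 10,760.2204    63,783.7547     508,927.9608
P = 10,760.2204.
Convexity = Σ t(t+1)·PV / [P·(1+y)²] = 508,927.9608 / (10,760.2204 × 1.203409) = 39.30265.

39.303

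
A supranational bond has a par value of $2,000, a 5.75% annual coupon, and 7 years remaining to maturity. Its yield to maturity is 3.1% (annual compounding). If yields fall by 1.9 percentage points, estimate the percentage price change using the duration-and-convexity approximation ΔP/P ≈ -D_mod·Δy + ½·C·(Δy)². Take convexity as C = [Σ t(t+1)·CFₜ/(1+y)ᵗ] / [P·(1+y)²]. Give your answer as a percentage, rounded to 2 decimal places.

+11.92%

With y = 0.031:
  t   CF        PV=CF/(1+0.031)^t    t·PV        t(t+1)·PV
  1       115.00       111.5422       111.5422         223.0844
  2       115.00       108.1884       216.3767         649.1301
  3       115.00       104.9354       314.8061       1,259.2243
  4       115.00       101.7802       407.1207       2,035.6034
  5       115.00        98.7199       493.5993       2,961.5957
  6       115.00        95.7516       574.5093       4,021.5654
  7     2,115.00     1,708.0466    11,956.3262      95,650.6095
  Σ                  2,328.9641    14,074.2805     106,800.8128
P = 2,328.9641; D_Mac = 6.04315 yrs; D_mod = 5.86145 yrs; C = 43.14142.
Duration effect: -5.86145 × (-0.019) = +0.111367
Convexity effect: 0.5 × 43.14142 × (-0.019)² = +0.0077870
ΔP/P ≈ +0.111367 + 0.0077870 = +0.119154 = +11.9154%.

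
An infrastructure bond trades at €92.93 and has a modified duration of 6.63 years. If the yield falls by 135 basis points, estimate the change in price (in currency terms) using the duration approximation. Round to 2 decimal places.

Duration approximation: ΔP/P ≈ -D_mod · Δy = -6.63 × (-0.0135) = +0.089505.
ΔP ≈ 92.93 × (+0.089505) = +8.31769965.

+€8.32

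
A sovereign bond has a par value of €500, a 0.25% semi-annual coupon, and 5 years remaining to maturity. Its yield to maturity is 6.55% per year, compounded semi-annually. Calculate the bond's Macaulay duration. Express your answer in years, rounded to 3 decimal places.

Periodic yield y = 0.03275. Discount each cash flow and weight by its period:
  t   CF        PV=CF/(1+0.03275)^t    t·PV
  1        0.625         0.6052         0.6052
  2        0.625         0.5860         1.1720
  3        0.625         0.5674         1.7022
  4        0.625         0.5494         2.1977
  5        0.625         0.5320         2.6600
  6        0.625         0.5151         3.0907
  7        0.625         0.4988         3.4915
  8        0.625         0.4830         3.8637
  9        0.625         0.4677         4.2089
  10     500.625       362.7108     3,627.1081
  Σ                    367.5153     3,650.0999
Price P = Σ PV = 367.5153.
Macaulay duration = Σ(t·PV) / P = 3,650.0999 / 367.5153 = 9.93183 half-year periods.
In years: 9.93183 / 2 = 4.96592 years.

4.966 years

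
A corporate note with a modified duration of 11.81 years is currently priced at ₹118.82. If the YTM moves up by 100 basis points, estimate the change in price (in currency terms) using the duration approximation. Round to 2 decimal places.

Duration approximation: ΔP/P ≈ -D_mod · Δy = -11.81 × (+0.01) = -0.118100.
ΔP ≈ 118.82 × (-0.118100) = -14.032642.

-₹14.03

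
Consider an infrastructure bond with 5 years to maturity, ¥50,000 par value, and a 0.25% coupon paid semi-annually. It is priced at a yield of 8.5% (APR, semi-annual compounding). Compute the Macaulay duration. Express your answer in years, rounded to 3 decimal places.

4.964 years

Periodic yield y = 0.0425. Discount each cash flow and weight by its period:
  t   CF        PV=CF/(1+0.0425)^t    t·PV
  1        62.50        59.9520        59.9520
  2        62.50        57.5080       115.0159
  3        62.50        55.1635       165.4905
  4        62.50        52.9146       211.6585
  5        62.50        50.7574       253.7872
  6        62.50        48.6882       292.1291
  7        62.50        46.7033       326.9231
  8        62.50        44.7993       358.3946
  9        62.50        42.9730       386.7568
  10   50,062.50    33,018.0862   330,180.8620
  Σ                 33,477.5456   332,350.9698
Price P = Σ PV = 33,477.5456.
Macaulay duration = Σ(t·PV) / P = 332,350.9698 / 33,477.5456 = 9.92758 half-year periods.
In years: 9.92758 / 2 = 4.96379 years.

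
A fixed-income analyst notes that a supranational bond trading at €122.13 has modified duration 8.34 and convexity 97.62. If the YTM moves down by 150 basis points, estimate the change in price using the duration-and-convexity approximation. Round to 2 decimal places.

Duration effect: -D_mod·Δy = -8.34 × (-0.015) = +0.125100
Convexity effect: ½·C·(Δy)² = 0.5 × 97.62 × (-0.015)² = +0.01098225
ΔP/P ≈ +0.125100 + 0.01098225 = +0.13608225
ΔP ≈ 122.13 × (+0.13608225) = +16.6197251925.

+€16.62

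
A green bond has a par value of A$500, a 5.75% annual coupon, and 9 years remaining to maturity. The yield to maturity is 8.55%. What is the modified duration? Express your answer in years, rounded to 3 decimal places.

Periodic yield y = 0.0855. First find Macaulay duration:
  t   CF        PV=CF/(1+0.0855)^t    t·PV
  1        28.75        26.4855        26.4855
  2        28.75        24.3993        48.7987
  3        28.75        22.4775        67.4326
  4        28.75        20.7071        82.8283
  5        28.75        19.0761        95.3803
  6        28.75        17.5735       105.4411
  7        28.75        16.1893       113.3254
  8        28.75        14.9142       119.3134
  9       528.75       252.6864     2,274.1779
  Σ                    414.5090     2,933.1831
P = 414.5090; Macaulay duration = 2,933.1831 / 414.5090 = 7.07628 years.
Modified duration = D_Mac / (1 + y) = 7.07628 / 1.0855 = 6.51892 years.

6.519 years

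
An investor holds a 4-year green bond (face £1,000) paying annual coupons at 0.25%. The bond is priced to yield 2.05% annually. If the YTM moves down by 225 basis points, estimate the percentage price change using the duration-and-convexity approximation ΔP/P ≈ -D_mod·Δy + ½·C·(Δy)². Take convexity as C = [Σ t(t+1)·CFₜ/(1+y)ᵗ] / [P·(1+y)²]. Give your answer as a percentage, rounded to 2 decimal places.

+9.27%

With y = 0.0205:
  t   CF        PV=CF/(1+0.0205)^t    t·PV        t(t+1)·PV
  1         2.50         2.4498         2.4498           4.8996
  2         2.50         2.4006         4.8011          14.4034
  3         2.50         2.3523         7.0570          28.2281
  4     1,002.50       924.3413     3,697.3651      18,486.8255
  Σ                    931.5440     3,711.6730      18,534.3566
P = 931.5440; D_Mac = 3.98443 yrs; D_mod = 3.90439 yrs; C = 19.10505.
Duration effect: -3.90439 × (-0.0225) = +0.087849
Convexity effect: 0.5 × 19.10505 × (-0.0225)² = +0.0048360
ΔP/P ≈ +0.087849 + 0.0048360 = +0.092685 = +9.2685%.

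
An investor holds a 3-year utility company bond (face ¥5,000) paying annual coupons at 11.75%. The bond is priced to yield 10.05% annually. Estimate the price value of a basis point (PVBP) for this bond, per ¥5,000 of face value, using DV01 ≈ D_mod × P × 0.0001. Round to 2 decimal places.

Periodic yield y = 0.1005.
  t   CF        PV=CF/(1+0.1005)^t    t·PV
  1       587.50       533.8483       533.8483
  2       587.50       485.0961       970.1922
  3     5,587.50     4,192.2521    12,576.7564
  Σ                  5,211.1965    14,080.7969
P = 5,211.1965; D_Mac = 2.70203 yrs; D_mod = 2.45527 yrs.
DV01 ≈ 2.45527 × 5,211.1965 × 0.0001 = 1.279491.

¥1.28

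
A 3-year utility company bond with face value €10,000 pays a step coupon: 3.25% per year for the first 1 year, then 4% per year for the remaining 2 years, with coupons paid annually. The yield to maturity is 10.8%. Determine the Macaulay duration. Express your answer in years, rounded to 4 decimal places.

2.8896 years

Periodic yield y = 0.108. Discount each cash flow and weight by its year:
  t   CF        PV=CF/(1+0.108)^t    t·PV
  1       325.00       293.3213       293.3213
  2       400.00       325.8220       651.6441
  3    10,400.00     7,645.6437    22,936.9312
  Σ                  8,264.7871    23,881.8966
Price P = Σ PV = 8,264.7871.
Macaulay duration = Σ(t·PV) / P = 23,881.8966 / 8,264.7871 = 2.88960 years.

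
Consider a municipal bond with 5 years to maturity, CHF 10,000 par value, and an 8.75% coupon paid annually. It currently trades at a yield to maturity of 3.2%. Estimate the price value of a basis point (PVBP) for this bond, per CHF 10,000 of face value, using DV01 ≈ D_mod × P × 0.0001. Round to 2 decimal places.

CHF 5.27

Periodic yield y = 0.032.
  t   CF        PV=CF/(1+0.032)^t    t·PV
  1       875.00       847.8682       847.8682
  2       875.00       821.5777     1,643.1555
  3       875.00       796.1025     2,388.3074
  4       875.00       771.4171     3,085.6684
  5    10,875.00     9,290.3223    46,451.6113
  Σ                 12,527.2878    54,416.6108
P = 12,527.2878; D_Mac = 4.34385 yrs; D_mod = 4.20915 yrs.
DV01 ≈ 4.20915 × 12,527.2878 × 0.0001 = 5.272927.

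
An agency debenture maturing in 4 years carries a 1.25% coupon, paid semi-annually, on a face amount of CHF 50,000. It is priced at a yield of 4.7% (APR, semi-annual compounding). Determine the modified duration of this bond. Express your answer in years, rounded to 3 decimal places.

Periodic yield y = 0.0235. First find Macaulay duration:
  t   CF        PV=CF/(1+0.0235)^t    t·PV
  1       312.50       305.3249       305.3249
  2       312.50       298.3145       596.6290
  3       312.50       291.4650       874.3951
  4       312.50       284.7729     1,139.0915
  5       312.50       278.2344     1,391.1719
  6       312.50       271.8460     1,631.0760
  7       312.50       265.6043     1,859.2301
  8    50,312.50    41,780.4508   334,243.6065
  Σ                 43,776.0128   342,040.5249
P = 43,776.0128; Macaulay duration = 342,040.5249 / 43,776.0128 = 7.81342 half-year periods = 3.90671 years.
Modified duration = D_Mac / (1 + y) = 3.90671 / 1.0235 = 3.81701 years.

3.817 years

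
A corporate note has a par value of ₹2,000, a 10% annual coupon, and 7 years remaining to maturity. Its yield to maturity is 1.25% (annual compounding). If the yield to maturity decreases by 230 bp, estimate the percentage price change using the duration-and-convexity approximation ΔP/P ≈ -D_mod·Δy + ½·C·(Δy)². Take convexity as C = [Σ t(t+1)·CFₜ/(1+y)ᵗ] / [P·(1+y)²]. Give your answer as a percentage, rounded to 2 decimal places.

+14.08%

With y = 0.0125:
  t   CF        PV=CF/(1+0.0125)^t    t·PV        t(t+1)·PV
  1       200.00       197.5309       197.5309         395.0617
  2       200.00       195.0922       390.1844       1,170.5533
  3       200.00       192.6837       578.0510       2,312.2040
  4       200.00       190.3049       761.2194       3,806.0971
  5       200.00       187.9554       939.7771       5,638.6624
  6       200.00       185.6350     1,113.8099       7,796.6690
  7     2,200.00     2,016.7750    14,117.4253     112,939.4022
  Σ                  3,165.9770    18,097.9979     134,058.6496
P = 3,165.9770; D_Mac = 5.71640 yrs; D_mod = 5.64583 yrs; C = 41.30447.
Duration effect: -5.64583 × (-0.023) = +0.129854
Convexity effect: 0.5 × 41.30447 × (-0.023)² = +0.0109250
ΔP/P ≈ +0.129854 + 0.0109250 = +0.140779 = +14.0779%.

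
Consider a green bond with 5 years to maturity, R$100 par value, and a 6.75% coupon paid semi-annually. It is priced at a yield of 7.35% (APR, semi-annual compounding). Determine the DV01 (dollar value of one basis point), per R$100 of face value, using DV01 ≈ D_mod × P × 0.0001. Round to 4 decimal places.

R$0.0406

Periodic yield y = 0.03675.
  t   CF        PV=CF/(1+0.03675)^t    t·PV
  1        3.375         3.2554         3.2554
  2        3.375         3.1400         6.2799
  3        3.375         3.0287         9.0860
  4        3.375         2.9213        11.6852
  5        3.375         2.8178        14.0888
  6        3.375         2.7179        16.3073
  7        3.375         2.6215        18.3507
  8        3.375         2.5286        20.2289
  9        3.375         2.4390        21.9508
  10     103.375        72.0568       720.5682
  Σ                     97.5269       841.8011
P = 97.5269; D_Mac = 8.63148 half-year periods = 4.31574 yrs; D_mod = 4.16276 yrs.
DV01 ≈ 4.16276 × 97.5269 × 0.0001 = 0.040598.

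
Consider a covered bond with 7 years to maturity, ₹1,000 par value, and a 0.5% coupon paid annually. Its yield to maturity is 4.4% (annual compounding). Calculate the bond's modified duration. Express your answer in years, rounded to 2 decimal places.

Periodic yield y = 0.044. First find Macaulay duration:
  t   CF        PV=CF/(1+0.044)^t    t·PV
  1         5.00         4.7893         4.7893
  2         5.00         4.5874         9.1749
  3         5.00         4.3941        13.1823
  4         5.00         4.2089        16.8356
  5         5.00         4.0315        20.1575
  6         5.00         3.8616        23.1696
  7     1,005.00       743.4685     5,204.2795
  Σ                    769.3413     5,291.5886
P = 769.3413; Macaulay duration = 5,291.5886 / 769.3413 = 6.87808 years.
Modified duration = D_Mac / (1 + y) = 6.87808 / 1.044 = 6.58820 years.

6.59 years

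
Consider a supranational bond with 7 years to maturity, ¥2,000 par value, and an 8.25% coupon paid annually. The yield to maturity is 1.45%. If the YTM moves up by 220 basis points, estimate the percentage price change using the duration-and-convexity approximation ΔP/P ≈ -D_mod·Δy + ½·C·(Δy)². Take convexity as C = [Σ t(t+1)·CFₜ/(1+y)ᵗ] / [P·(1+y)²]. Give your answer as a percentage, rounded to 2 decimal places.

-11.66%

With y = 0.0145:
  t   CF        PV=CF/(1+0.0145)^t    t·PV        t(t+1)·PV
  1       165.00       162.6417       162.6417         325.2834
  2       165.00       160.3171       320.6342         961.9026
  3       165.00       158.0257       474.0772       1,896.3087
  4       165.00       155.7671       623.0684       3,115.3420
  5       165.00       153.5408       767.7038       4,606.2228
  6       165.00       151.3462       908.0774       6,356.5421
  7     2,165.00     1,957.4629    13,702.2403     109,617.9228
  Σ                  2,899.1015    16,958.4431     126,879.5244
P = 2,899.1015; D_Mac = 5.84955 yrs; D_mod = 5.76595 yrs; C = 42.52301.
Duration effect: -5.76595 × (+0.022) = -0.126851
Convexity effect: 0.5 × 42.52301 × (0.022)² = +0.0102906
ΔP/P ≈ -0.126851 + 0.0102906 = -0.116560 = -11.6560%.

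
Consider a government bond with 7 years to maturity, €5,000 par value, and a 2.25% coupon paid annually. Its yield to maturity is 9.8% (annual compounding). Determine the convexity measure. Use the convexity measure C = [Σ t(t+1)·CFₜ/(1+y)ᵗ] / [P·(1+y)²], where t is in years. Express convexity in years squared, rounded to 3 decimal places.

With y = 0.098:
  t   CF        PV=CF/(1+0.098)^t    t·PV        t(t+1)·PV
  1       112.50       102.4590       102.4590         204.9180
  2       112.50        93.3142       186.6284         559.8853
  3       112.50        84.9856       254.9569       1,019.8276
  4       112.50        77.4004       309.6016       1,548.0078
  5       112.50        70.4922       352.4608       2,114.7648
  6       112.50        64.2005       385.2031       2,696.4214
  7     5,112.50     2,657.1553    18,600.0872     148,800.6976
  Σ                  3,150.0072    20,191.3970     156,944.5226
P = 3,150.0072.
Convexity = Σ t(t+1)·PV / [P·(1+y)²] = 156,944.5226 / (3,150.0072 × 1.205604) = 41.32662.

41.327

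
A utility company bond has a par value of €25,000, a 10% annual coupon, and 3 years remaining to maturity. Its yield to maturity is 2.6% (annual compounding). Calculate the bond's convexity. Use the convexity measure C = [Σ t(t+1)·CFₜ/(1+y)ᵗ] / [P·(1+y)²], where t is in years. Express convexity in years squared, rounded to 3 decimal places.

10.188

With y = 0.026:
  t   CF        PV=CF/(1+0.026)^t    t·PV        t(t+1)·PV
  1     2,500.00     2,436.6472     2,436.6472       4,873.2943
  2     2,500.00     2,374.8998     4,749.7996      14,249.3987
  3    27,500.00    25,461.8885    76,385.6654     305,542.6617
  Σ                 30,273.4354    83,572.1121     324,665.3547
P = 30,273.4354.
Convexity = Σ t(t+1)·PV / [P·(1+y)²] = 324,665.3547 / (30,273.4354 × 1.052676) = 10.18778.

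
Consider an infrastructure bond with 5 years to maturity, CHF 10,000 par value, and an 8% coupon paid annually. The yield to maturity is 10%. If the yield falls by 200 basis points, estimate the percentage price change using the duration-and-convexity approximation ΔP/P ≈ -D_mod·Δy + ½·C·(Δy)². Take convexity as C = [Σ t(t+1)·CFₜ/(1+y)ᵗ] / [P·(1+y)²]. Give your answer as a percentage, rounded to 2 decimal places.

With y = 0.1:
  t   CF        PV=CF/(1+0.1)^t    t·PV        t(t+1)·PV
  1       800.00       727.2727       727.2727       1,454.5455
  2       800.00       661.1570     1,322.3140       3,966.9421
  3       800.00       601.0518     1,803.1555       7,212.6221
  4       800.00       546.4108     2,185.6431      10,928.2153
  5    10,800.00     6,705.9503    33,529.7514     201,178.5087
  Σ                  9,241.8426    39,568.1368     224,740.8336
P = 9,241.8426; D_Mac = 4.28141 yrs; D_mod = 3.89219 yrs; C = 20.09732.
Duration effect: -3.89219 × (-0.02) = +0.077844
Convexity effect: 0.5 × 20.09732 × (-0.02)² = +0.0040195
ΔP/P ≈ +0.077844 + 0.0040195 = +0.081863 = +8.1863%.

+8.19%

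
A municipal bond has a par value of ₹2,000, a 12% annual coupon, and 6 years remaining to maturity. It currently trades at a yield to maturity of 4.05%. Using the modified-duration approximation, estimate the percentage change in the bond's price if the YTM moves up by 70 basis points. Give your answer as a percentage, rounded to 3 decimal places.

-3.256%

Periodic yield y = 0.0405. Modified duration first:
  t   CF        PV=CF/(1+0.0405)^t    t·PV
  1       240.00       230.6583       230.6583
  2       240.00       221.6803       443.3606
  3       240.00       213.0517       639.1551
  4       240.00       204.7590       819.0358
  5       240.00       196.7890       983.9450
  6     2,240.00     1,765.2065    10,591.2388
  Σ                  2,832.1447    13,707.3936
P = 2,832.1447; D_Mac = 4.83993 yrs; D_mod = 4.83993/(1+0.0405) = 4.65155 yrs.
ΔP/P ≈ -D_mod · Δy = -4.65155 × (+0.007) = -0.032561 = -3.2561%.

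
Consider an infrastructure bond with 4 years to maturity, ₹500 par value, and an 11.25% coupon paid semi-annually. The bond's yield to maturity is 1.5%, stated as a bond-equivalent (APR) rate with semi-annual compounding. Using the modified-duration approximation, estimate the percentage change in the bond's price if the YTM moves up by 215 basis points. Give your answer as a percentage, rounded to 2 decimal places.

Periodic yield y = 0.0075. Modified duration first:
  t   CF        PV=CF/(1+0.0075)^t    t·PV
  1       28.125        27.9156        27.9156
  2       28.125        27.7078        55.4156
  3       28.125        27.5016        82.5047
  4       28.125        27.2968       109.1873
  5       28.125        27.0936       135.4682
  6       28.125        26.8919       161.3517
  7       28.125        26.6918       186.8423
  8      528.125       497.4808     3,979.8461
  Σ                    688.5799     4,738.5315
P = 688.5799; D_Mac = 6.88160 half-year periods = 3.44080 yrs; D_mod = 3.44080/(1+0.0075) = 3.41519 yrs.
ΔP/P ≈ -D_mod · Δy = -3.41519 × (+0.0215) = -0.073426 = -7.3426%.

-7.34%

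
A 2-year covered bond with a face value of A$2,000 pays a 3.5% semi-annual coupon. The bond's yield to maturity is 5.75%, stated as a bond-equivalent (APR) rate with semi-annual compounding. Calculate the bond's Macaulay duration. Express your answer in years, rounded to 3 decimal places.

Periodic yield y = 0.02875. Discount each cash flow and weight by its period:
  t   CF        PV=CF/(1+0.02875)^t    t·PV
  1        35.00        34.0219        34.0219
  2        35.00        33.0711        66.1422
  3        35.00        32.1469        96.4406
  4     2,035.00     1,816.8749     7,267.4995
  Σ                  1,916.1147     7,464.1041
Price P = Σ PV = 1,916.1147.
Macaulay duration = Σ(t·PV) / P = 7,464.1041 / 1,916.1147 = 3.89544 half-year periods.
In years: 3.89544 / 2 = 1.94772 years.

1.948 years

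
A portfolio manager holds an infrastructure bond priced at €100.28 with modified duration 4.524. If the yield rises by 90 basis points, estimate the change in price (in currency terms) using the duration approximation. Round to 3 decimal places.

-€4.083

Duration approximation: ΔP/P ≈ -D_mod · Δy = -4.524 × (+0.009) = -0.040716.
ΔP ≈ 100.28 × (-0.040716) = -4.08300048.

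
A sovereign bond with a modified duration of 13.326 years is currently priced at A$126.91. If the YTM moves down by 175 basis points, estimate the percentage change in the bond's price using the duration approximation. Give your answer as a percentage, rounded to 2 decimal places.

Duration approximation: ΔP/P ≈ -D_mod · Δy = -13.326 × (-0.0175) = +0.233205.
As a percentage: +23.3205%.

+23.32%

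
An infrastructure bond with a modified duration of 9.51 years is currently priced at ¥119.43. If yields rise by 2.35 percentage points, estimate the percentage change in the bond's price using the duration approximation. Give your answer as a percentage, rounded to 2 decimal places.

-22.35%

Duration approximation: ΔP/P ≈ -D_mod · Δy = -9.51 × (+0.0235) = -0.223485.
As a percentage: -22.3485%.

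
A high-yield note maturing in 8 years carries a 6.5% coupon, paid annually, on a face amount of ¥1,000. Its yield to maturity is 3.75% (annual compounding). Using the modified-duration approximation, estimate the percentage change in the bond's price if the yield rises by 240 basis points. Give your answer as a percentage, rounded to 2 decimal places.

Periodic yield y = 0.0375. Modified duration first:
  t   CF        PV=CF/(1+0.0375)^t    t·PV
  1        65.00        62.6506        62.6506
  2        65.00        60.3861       120.7722
  3        65.00        58.2035       174.6105
  4        65.00        56.0998       224.3990
  5        65.00        54.0720       270.3602
  6        65.00        52.1176       312.7058
  7        65.00        50.2339       351.6371
  8     1,065.00       793.3134     6,346.5068
  Σ                  1,187.0769     7,863.6423
P = 1,187.0769; D_Mac = 6.62437 yrs; D_mod = 6.62437/(1+0.0375) = 6.38494 yrs.
ΔP/P ≈ -D_mod · Δy = -6.38494 × (+0.024) = -0.153239 = -15.3239%.

-15.32%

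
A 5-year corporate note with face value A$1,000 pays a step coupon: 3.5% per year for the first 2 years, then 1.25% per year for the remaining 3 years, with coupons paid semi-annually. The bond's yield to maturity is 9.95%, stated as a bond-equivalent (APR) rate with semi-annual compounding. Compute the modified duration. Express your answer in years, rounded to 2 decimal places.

Periodic yield y = 0.04975. First find Macaulay duration:
  t   CF        PV=CF/(1+0.04975)^t    t·PV
  1        17.50        16.6706        16.6706
  2        17.50        15.8806        31.7612
  3        17.50        15.1280        45.3839
  4        17.50        14.4110        57.6441
  5         6.25         4.9029        24.5144
  6         6.25         4.6705        28.0231
  7         6.25         4.4492        31.1442
  8         6.25         4.2383        33.9065
  9         6.25         4.0374        36.3370
  10    1,006.25       619.2230     6,192.2297
  Σ                    703.6115     6,497.6146
P = 703.6115; Macaulay duration = 6,497.6146 / 703.6115 = 9.23466 half-year periods = 4.61733 years.
Modified duration = D_Mac / (1 + y) = 4.61733 / 1.04975 = 4.39851 years.

4.40 years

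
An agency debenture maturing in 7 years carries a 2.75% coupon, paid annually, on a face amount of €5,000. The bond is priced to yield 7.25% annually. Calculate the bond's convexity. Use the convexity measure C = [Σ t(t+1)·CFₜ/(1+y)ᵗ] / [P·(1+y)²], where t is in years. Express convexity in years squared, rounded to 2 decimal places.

With y = 0.0725:
  t   CF        PV=CF/(1+0.0725)^t    t·PV        t(t+1)·PV
  1       137.50       128.2051       128.2051         256.4103
  2       137.50       119.5386       239.0772         717.2315
  3       137.50       111.4579       334.3737       1,337.4946
  4       137.50       103.9234       415.6937       2,078.4687
  5       137.50        96.8983       484.4915       2,906.9492
  6       137.50        90.3481       542.0884       3,794.6191
  7     5,137.50     3,147.5362    22,032.7532     176,262.0253
  Σ                  3,797.9076    24,176.6828     187,353.1986
P = 3,797.9076.
Convexity = Σ t(t+1)·PV / [P·(1+y)²] = 187,353.1986 / (3,797.9076 × 1.150256) = 42.88665.

42.89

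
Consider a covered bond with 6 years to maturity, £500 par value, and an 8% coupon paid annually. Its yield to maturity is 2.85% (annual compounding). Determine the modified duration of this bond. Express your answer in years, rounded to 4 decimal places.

4.9798 years

Periodic yield y = 0.0285. First find Macaulay duration:
  t   CF        PV=CF/(1+0.0285)^t    t·PV
  1        40.00        38.8916        38.8916
  2        40.00        37.8139        75.6278
  3        40.00        36.7661       110.2982
  4        40.00        35.7473       142.9891
  5        40.00        34.7567       173.7835
  6       540.00       456.2133     2,737.2801
  Σ                    640.1889     3,278.8702
P = 640.1889; Macaulay duration = 3,278.8702 / 640.1889 = 5.12172 years.
Modified duration = D_Mac / (1 + y) = 5.12172 / 1.0285 = 4.97980 years.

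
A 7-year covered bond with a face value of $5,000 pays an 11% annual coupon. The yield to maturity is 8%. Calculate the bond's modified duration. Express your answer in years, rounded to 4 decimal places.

4.9651 years

Periodic yield y = 0.08. First find Macaulay duration:
  t   CF        PV=CF/(1+0.08)^t    t·PV
  1       550.00       509.2593       509.2593
  2       550.00       471.5364       943.0727
  3       550.00       436.6077     1,309.8232
  4       550.00       404.2664     1,617.0657
  5       550.00       374.3208     1,871.6038
  6       550.00       346.5933     2,079.5598
  7     5,550.00     3,238.3717    22,668.6019
  Σ                  5,780.9555    30,998.9863
P = 5,780.9555; Macaulay duration = 30,998.9863 / 5,780.9555 = 5.36226 years.
Modified duration = D_Mac / (1 + y) = 5.36226 / 1.08 = 4.96506 years.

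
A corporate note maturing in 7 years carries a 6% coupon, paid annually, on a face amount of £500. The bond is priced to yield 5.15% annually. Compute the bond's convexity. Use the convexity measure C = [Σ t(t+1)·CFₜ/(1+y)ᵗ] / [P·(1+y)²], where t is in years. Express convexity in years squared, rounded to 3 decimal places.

40.588

With y = 0.0515:
  t   CF        PV=CF/(1+0.0515)^t    t·PV        t(t+1)·PV
  1        30.00        28.5307        28.5307          57.0613
  2        30.00        27.1333        54.2666         162.7998
  3        30.00        25.8044        77.4131         309.6526
  4        30.00        24.5405        98.1622         490.8108
  5        30.00        23.3386       116.6930         700.1581
  6        30.00        22.1955       133.1732         932.2124
  7       530.00       372.9159     2,610.4115      20,883.2918
  Σ                    524.4590     3,118.6503      23,535.9869
P = 524.4590.
Convexity = Σ t(t+1)·PV / [P·(1+y)²] = 23,535.9869 / (524.4590 × 1.105652) = 40.58844.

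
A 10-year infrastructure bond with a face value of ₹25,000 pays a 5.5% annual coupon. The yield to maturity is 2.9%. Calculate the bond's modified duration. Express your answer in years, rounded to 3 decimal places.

Periodic yield y = 0.029. First find Macaulay duration:
  t   CF        PV=CF/(1+0.029)^t    t·PV
  1     1,375.00     1,336.2488     1,336.2488
  2     1,375.00     1,298.5897     2,597.1794
  3     1,375.00     1,261.9919     3,785.9758
  4     1,375.00     1,226.4256     4,905.7023
  5     1,375.00     1,191.8616     5,959.3080
  6     1,375.00     1,158.2717     6,949.6303
  7     1,375.00     1,125.6285     7,879.3994
  8     1,375.00     1,093.9052     8,751.2419
  9     1,375.00     1,063.0760     9,567.6843
  10   26,375.00    19,817.0370   198,170.3702
  Σ                 30,573.0360   249,902.7402
P = 30,573.0360; Macaulay duration = 249,902.7402 / 30,573.0360 = 8.17396 years.
Modified duration = D_Mac / (1 + y) = 8.17396 / 1.029 = 7.94359 years.

7.944 years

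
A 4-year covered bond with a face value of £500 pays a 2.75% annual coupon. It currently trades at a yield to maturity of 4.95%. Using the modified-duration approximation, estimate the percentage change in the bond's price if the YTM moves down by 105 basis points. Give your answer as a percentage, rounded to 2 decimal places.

Periodic yield y = 0.0495. Modified duration first:
  t   CF        PV=CF/(1+0.0495)^t    t·PV
  1        13.75        13.1015        13.1015
  2        13.75        12.4835        24.9671
  3        13.75        11.8948        35.6843
  4       513.75       423.4694     1,693.8777
  Σ                    460.9492     1,767.6305
P = 460.9492; D_Mac = 3.83476 yrs; D_mod = 3.83476/(1+0.0495) = 3.65389 yrs.
ΔP/P ≈ -D_mod · Δy = -3.65389 × (-0.0105) = +0.038366 = +3.8366%.

+3.84%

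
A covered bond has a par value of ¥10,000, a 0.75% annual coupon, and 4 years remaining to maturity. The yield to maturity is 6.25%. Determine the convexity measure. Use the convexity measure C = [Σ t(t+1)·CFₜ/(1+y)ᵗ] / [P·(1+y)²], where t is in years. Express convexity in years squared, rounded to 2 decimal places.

17.42

With y = 0.0625:
  t   CF        PV=CF/(1+0.0625)^t    t·PV        t(t+1)·PV
  1        75.00        70.5882        70.5882         141.1765
  2        75.00        66.4360       132.8720         398.6159
  3        75.00        62.5280       187.5840         750.3358
  4    10,075.00     7,905.4992    31,621.9969     158,109.9843
  Σ                  8,105.0514    32,013.0410     159,400.1125
P = 8,105.0514.
Convexity = Σ t(t+1)·PV / [P·(1+y)²] = 159,400.1125 / (8,105.0514 × 1.128906) = 17.42108.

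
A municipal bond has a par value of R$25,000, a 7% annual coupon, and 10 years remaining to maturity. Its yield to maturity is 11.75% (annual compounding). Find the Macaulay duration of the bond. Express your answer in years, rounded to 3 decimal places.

7.040 years

Periodic yield y = 0.1175. Discount each cash flow and weight by its year:
  t   CF        PV=CF/(1+0.1175)^t    t·PV
  1     1,750.00     1,565.9955     1,565.9955
  2     1,750.00     1,401.3383     2,802.6766
  3     1,750.00     1,253.9940     3,761.9820
  4     1,750.00     1,122.1423     4,488.5691
  5     1,750.00     1,004.1542     5,020.7708
  6     1,750.00       898.5720     5,391.4317
  7     1,750.00       804.0912     5,628.6386
  8     1,750.00       719.5447     5,756.3578
  9     1,750.00       643.8879     5,794.9911
  10   26,750.00     8,807.4152    88,074.1516
  Σ                 18,221.1352   128,285.5647
Price P = Σ PV = 18,221.1352.
Macaulay duration = Σ(t·PV) / P = 128,285.5647 / 18,221.1352 = 7.04048 years.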